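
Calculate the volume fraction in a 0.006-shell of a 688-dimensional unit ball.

Shell fraction = 1 - (1-0.006)^688 ≈ 0.984084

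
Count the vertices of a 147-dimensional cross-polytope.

An n-cross-polytope has 2n vertices; here n = 147, giving 294.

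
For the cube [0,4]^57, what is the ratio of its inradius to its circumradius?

r_in / r_out = (4/2) / (4√57/2) = 1/√57 ≈ 0.132453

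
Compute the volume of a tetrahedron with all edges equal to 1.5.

Volume = (√2/12) · 1.5³ = 0.397748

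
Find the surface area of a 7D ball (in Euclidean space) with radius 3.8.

S_7(3.8) = 2·π^(7/2)·(3.8)^6 / Γ(7/2) ≈ 99581.8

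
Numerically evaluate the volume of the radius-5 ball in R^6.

V = 15625·π^3/6 ≈ 80745.5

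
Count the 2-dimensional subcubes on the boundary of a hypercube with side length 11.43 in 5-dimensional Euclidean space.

Choose 2 of 5 axes to span the face (C(5,2) = 10 ways), then fix each of the remaining 3 coordinates at one of its two extreme values (2^3 = 8 ways): 10·8 = 80.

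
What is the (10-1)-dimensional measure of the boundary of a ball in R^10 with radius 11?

The surface area of an n-ball is 2π^(n/2) r^(n-1) / Γ(n/2). For n=10, r=11: 2357947691·π^5/12 ≈ 6.01315e+10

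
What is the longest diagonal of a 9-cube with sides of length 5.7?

||(5.7,5.7,...,5.7)|| = √(9)·5.7 = 17.1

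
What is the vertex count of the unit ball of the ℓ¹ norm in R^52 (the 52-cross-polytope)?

The vertices are ±e_1, ..., ±e_52, so there are 2·52 = 104.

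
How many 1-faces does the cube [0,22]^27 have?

An n-cube has n·2^(n-1) edges. With n = 27: 27·67108864 = 1811939328.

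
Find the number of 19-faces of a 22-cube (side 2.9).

Number of 19-faces = C(22,19) · 2^(22-19) = 1540 · 8 = 12320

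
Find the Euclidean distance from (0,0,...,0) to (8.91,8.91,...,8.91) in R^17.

The space diagonal of an n-cube of side s is s√n. Here 8.91·√17 ≈ 36.7369.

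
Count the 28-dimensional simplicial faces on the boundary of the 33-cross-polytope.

Each 28-face is the convex hull of 29 vertices, one chosen as ±e_i from each of 29 distinct axes: 2^29·C(33,29) = 21968757719040.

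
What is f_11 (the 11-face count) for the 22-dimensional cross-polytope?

An n-cross-polytope has 2^(k+1)·C(n,k+1) k-faces. Here 2^12·C(22,12) = 4096·646646 = 2648662016.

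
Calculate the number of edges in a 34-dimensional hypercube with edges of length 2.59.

The 34-cube has n·2^(n-1) = 34·2^33 = 34·8589934592 = 292057776128 edges.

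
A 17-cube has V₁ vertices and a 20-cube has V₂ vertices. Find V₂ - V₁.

V₁ = 2^17 = 131072. V₂ = 2^20 = 1048576. V₂ - V₁ = 917504.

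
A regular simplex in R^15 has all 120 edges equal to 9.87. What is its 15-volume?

Volume = 9.87^15 · √(16/2^15) / 15! ≈ 13.8865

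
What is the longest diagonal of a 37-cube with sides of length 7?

Diagonal = √37 · 7 ≈ 42.5793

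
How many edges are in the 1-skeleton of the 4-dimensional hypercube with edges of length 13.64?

The 4-cube has n·2^(n-1) = 4·2^3 = 4·8 = 32 edges.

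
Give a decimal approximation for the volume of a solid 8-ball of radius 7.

Volume = π^{8/2}·(7)^8/Γ(5) = 5764801·π^4/24 ≈ 2.33977e+07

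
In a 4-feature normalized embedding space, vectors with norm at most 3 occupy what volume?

The n-ball volume is π^(n/2)·r^n/Γ(n/2+1). With n=4, r=3: V = 81·π^2/2 ≈ 399.719.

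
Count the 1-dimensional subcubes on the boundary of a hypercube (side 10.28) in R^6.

Number of 1-faces = C(6,1) · 2^(6-1) = 6 · 32 = 192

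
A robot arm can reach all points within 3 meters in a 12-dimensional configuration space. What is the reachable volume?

Volume = π^{12/2}·(3)^12/Γ(7) = 59049·π^6/80 ≈ 709613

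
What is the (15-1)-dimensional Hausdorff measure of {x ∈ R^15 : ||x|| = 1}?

S = n·V_n(r)/r = 15·V_15(1)/1 (volume-to-surface relation), giving 256·π^7/135135 ≈ 5.72165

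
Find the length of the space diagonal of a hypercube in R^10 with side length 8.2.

||(8.2,8.2,...,8.2)|| = √(10)·8.2 ≈ 25.9307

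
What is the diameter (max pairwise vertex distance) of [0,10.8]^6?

Diagonal = √6 · 10.8 ≈ 26.4545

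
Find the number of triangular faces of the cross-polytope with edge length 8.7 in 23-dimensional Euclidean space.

An n-cross-polytope has 2^(k+1)·C(n,k+1) k-faces. Here 2^3·C(23,3) = 8·1771 = 14168.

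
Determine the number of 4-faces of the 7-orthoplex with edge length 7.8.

f_4(7-orthoplex) = 2^5 · (7 choose 5) = 672.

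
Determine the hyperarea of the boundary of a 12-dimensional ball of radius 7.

|∂B_12(7)| = 1977326743·π^6/60 ≈ 3.1683e+10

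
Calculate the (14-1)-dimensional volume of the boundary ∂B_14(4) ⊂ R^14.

S_14(4) = 2·π^(14/2)·(4)^13 / Γ(14/2) = 8388608·π^7/45 ≈ 5.63023e+08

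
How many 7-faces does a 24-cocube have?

f_7(24-orthoplex) = 2^8 · (24 choose 8) = 188280576.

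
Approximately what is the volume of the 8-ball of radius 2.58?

Volume = π^{8/2}·(2.58)^8/Γ(5) ≈ 7967.94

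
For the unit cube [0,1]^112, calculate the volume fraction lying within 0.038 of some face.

The inner cube has side 1-2·0.038 = 0.924 and volume (0.924)^112 ≈ 0.000143, so the shell holds 0.999857 of the volume.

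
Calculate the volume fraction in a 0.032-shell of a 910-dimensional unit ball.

1 - (1-0.032)^910 ≈ 1 - 1.401e-13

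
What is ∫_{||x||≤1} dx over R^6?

The n-ball volume is π^(n/2)·r^n/Γ(n/2+1). With n=6, r=1: V = π^3/6 ≈ 5.16771.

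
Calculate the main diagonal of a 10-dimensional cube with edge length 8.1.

||(8.1,8.1,...,8.1)|| = √(10)·8.1 ≈ 25.6144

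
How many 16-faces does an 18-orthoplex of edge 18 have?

Each 16-face is the convex hull of 17 vertices, one chosen as ±e_i from each of 17 distinct axes: 2^17·C(18,17) = 2359296.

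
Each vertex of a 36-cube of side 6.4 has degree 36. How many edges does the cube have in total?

Each of the 2^36 = 68719476736 vertices has degree 36; total edges = 36·2^36/2 = 1236950581248.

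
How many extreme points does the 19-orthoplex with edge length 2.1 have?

The 19-dimensional cross-polytope has 2n = 2·19 = 38 vertices.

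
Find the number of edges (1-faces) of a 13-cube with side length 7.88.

An n-cube has C(n,k)·2^(n-k) k-faces. Here C(13,1)·2^12 = 13·4096 = 53248.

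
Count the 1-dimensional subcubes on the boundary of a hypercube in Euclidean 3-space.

Choose 1 of 3 axes to span the face (C(3,1) = 3 ways), then fix each of the remaining 2 coordinates at one of its two extreme values (2^2 = 4 ways): 3·4 = 12.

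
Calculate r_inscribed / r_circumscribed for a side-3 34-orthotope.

r_in / r_out = (3/2) / (3√34/2) = 1/√34 ≈ 0.171499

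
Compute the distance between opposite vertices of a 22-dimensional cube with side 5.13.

d = √(5.13² + 5.13² + ... + 5.13²) [22 terms] = √(22·5.13²) = 5.13√22 ≈ 24.0618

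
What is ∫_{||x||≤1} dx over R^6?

V = π^3/6 ≈ 5.16771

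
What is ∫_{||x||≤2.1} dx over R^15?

The n-ball volume is π^(n/2)·r^n/Γ(n/2+1). With n=15, r=2.1: V ≈ 25984.8.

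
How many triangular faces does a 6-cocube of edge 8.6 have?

Each 2-face is the convex hull of 3 vertices, one chosen as ±e_i from each of 3 distinct axes: 2^3·C(6,3) = 160.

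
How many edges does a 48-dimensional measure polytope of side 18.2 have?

Each of the 2^48 = 281474976710656 vertices has degree 48; total edges = 48·2^48/2 = 6755399441055744.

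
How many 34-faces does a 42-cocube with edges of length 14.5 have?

f_34(42-orthoplex) = 2^35 · (42 choose 35) = 926968291686088704.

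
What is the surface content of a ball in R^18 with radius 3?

|∂B_18(3)| = 14348907·π^9/2240 ≈ 1.9095e+08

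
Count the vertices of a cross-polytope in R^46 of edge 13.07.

An n-cross-polytope has 2n vertices; here n = 46, giving 92.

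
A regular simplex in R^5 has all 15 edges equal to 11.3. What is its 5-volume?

For a regular n-simplex with edge a, V = (a^n / n!)·√((n+1)/2^n). With a=11.3, n=5: V ≈ 664.832.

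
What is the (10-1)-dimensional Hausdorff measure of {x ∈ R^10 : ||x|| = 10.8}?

|∂B_10(10.8)| ≈ 5.09779e+10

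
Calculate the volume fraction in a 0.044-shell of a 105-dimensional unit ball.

Shell fraction = 1 - (1-0.044)^105 ≈ 0.991127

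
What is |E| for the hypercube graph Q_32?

The 32-cube has n·2^(n-1) = 32·2^31 = 32·2147483648 = 68719476736 edges.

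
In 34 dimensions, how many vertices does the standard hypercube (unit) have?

The 34-cube has 2^34 = 17179869184 vertices.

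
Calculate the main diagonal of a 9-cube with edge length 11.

d = √(11² + 11² + ... + 11²) [9 terms] = √(9·11²) = 11√9 = 33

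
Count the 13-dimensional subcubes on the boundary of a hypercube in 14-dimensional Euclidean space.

f_13(14-cube) = (14 choose 13) · 2^1 = 28.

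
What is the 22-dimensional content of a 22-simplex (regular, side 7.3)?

V_22 = √(23) · 7.3^22 / (22! · 2^(22/2)) ≈ 2.05055e-05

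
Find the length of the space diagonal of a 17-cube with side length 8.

d = √(8² + 8² + ... + 8²) [17 terms] = √(17·8²) = 8√17 ≈ 32.9848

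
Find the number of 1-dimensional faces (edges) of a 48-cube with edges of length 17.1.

Each of the 2^48 = 281474976710656 vertices has degree 48; total edges = 48·2^48/2 = 6755399441055744.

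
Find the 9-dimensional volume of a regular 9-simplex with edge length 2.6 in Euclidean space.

For a regular n-simplex with edge a, V = (a^n / n!)·√((n+1)/2^n). With a=2.6, n=9: V ≈ 0.00209104.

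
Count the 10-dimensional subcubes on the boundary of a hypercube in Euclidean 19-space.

Choose 10 of 19 axes to span the face (C(19,10) = 92378 ways), then fix each of the remaining 9 coordinates at one of its two extreme values (2^9 = 512 ways): 92378·512 = 47297536.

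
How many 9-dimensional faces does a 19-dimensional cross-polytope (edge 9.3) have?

Each 9-face is the convex hull of 10 vertices, one chosen as ±e_i from each of 10 distinct axes: 2^10·C(19,10) = 94595072.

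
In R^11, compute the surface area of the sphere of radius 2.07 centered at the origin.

S = n·V_n(r)/r = 11·V_11(2.07)/2.07 (volume-to-surface relation), giving 29936.5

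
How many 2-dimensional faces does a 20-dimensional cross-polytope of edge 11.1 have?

Number of 2-faces = 2^(2+1) · C(20,2+1) = 8 · 1140 = 9120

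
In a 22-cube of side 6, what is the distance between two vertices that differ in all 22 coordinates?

||(6,6,...,6)|| = √(22)·6 ≈ 28.1425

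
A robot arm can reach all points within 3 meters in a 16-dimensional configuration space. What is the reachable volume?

The n-ball volume is π^(n/2)·r^n/Γ(n/2+1). With n=16, r=3: V = 4782969·π^8/4480 ≈ 1.01302e+07.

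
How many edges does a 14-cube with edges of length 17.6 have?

An n-cube has n·2^(n-1) edges. With n = 14: 14·8192 = 114688.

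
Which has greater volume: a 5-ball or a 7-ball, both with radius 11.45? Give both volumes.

V_5(11.45) ≈ 1.03592e+06. V_7(11.45) ≈ 1.21904e+08. The 7-ball is larger.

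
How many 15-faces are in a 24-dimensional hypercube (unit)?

Choose 15 of 24 axes to span the face (C(24,15) = 1307504 ways), then fix each of the remaining 9 coordinates at one of its two extreme values (2^9 = 512 ways): 1307504·512 = 669442048.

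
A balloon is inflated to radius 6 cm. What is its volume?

Volume = π^{3/2}·(6)^3/Γ(5/2) = 288·π ≈ 904.779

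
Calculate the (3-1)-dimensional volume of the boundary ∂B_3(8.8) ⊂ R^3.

|∂B_3(8.8)| = 4πr² = 4π·(8.8)² ≈ 973.14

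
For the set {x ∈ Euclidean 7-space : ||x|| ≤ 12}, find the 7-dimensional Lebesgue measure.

V = 191102976·π^3/35 ≈ 1.69297e+08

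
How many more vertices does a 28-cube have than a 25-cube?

The 28-cube has 2^28 = 268435456 vertices. The 25-cube has 2^25 = 33554432 vertices. Difference: 268435456 - 33554432 = 234881024.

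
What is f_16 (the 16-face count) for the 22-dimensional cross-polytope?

An n-cross-polytope has 2^(k+1)·C(n,k+1) k-faces. Here 2^17·C(22,17) = 131072·26334 = 3451650048.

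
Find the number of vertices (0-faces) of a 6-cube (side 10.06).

f_0(6-cube) = (6 choose 0) · 2^6 = 64.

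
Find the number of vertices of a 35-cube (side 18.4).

Each vertex is a binary string of length 35, so there are 2^35 = 34359738368.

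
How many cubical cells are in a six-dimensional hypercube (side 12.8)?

f_3(6-cube) = (6 choose 3) · 2^3 = 160.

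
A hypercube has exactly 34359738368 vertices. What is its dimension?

2^n = 34359738368 ⇒ n = log_2(34359738368) = 35.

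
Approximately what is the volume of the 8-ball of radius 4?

The n-ball volume is π^(n/2)·r^n/Γ(n/2+1). With n=8, r=4: V = 8192·π^4/3 ≈ 265992.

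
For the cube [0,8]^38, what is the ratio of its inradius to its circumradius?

Ratio = (s/2)/(s√38/2) = 38^(-1/2) ≈ 0.162221.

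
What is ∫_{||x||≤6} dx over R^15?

Volume = π^{15/2}·(6)^15/Γ(17/2) = 1486016741376·π^7/25025 ≈ 1.79349e+11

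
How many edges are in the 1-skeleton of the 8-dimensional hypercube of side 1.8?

The 8-cube has n·2^(n-1) = 8·2^7 = 8·128 = 1024 edges.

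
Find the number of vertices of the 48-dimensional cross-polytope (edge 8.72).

The vertices are ±e_1, ..., ±e_48, so there are 2·48 = 96.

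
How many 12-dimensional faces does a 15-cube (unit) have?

f_12(15-cube) = (15 choose 12) · 2^3 = 3640.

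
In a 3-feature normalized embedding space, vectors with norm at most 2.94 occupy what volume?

The n-ball volume is π^(n/2)·r^n/Γ(n/2+1). With n=3, r=2.94: V ≈ 106.446.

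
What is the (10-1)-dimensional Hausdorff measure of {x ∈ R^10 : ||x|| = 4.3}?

|∂B_10(4.3)| ≈ 1.28169e+07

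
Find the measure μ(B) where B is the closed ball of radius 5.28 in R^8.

V_8(5.28) = π^(8/2) · (5.28)^8 / Γ(8/2 + 1) ≈ 2.45166e+06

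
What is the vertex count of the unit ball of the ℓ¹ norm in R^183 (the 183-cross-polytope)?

The 183-dimensional cross-polytope has 2n = 2·183 = 366 vertices.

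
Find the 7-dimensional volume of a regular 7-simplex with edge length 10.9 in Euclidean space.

For a regular n-simplex with edge a, V = (a^n / n!)·√((n+1)/2^n). With a=10.9, n=7: V ≈ 906.765.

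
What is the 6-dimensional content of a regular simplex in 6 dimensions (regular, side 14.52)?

V = (14.52^6 / 6!) · √((6+1) / 2^6) ≈ 4304.53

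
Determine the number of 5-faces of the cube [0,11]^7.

Number of 5-faces = C(7,5) · 2^(7-5) = 21 · 4 = 84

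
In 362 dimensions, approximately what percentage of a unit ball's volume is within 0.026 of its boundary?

1 - (1-0.026)^362 ≈ 0.999928 ≈ 99.9928%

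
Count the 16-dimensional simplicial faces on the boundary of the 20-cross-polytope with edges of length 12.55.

Number of 16-faces = 2^(16+1) · C(20,16+1) = 131072 · 1140 = 149422080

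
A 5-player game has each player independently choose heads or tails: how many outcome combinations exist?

Each vertex is a binary string of length 5, so there are 2^5 = 32.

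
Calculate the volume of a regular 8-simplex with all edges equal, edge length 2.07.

V_8 = √(9) · 2.07^8 / (8! · 2^(8/2)) ≈ 0.00156763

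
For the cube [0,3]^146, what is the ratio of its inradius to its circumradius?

Ratio = (s/2)/(s√146/2) = 146^(-1/2) ≈ 0.0827606.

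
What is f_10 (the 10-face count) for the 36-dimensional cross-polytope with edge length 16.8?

Each 10-face is the convex hull of 11 vertices, one chosen as ±e_i from each of 11 distinct axes: 2^11·C(36,11) = 1230449246208.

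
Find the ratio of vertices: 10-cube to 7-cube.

The 10-cube has 2^10 = 1024 vertices. The 7-cube has 2^7 = 128 vertices. Ratio: 1024/128 = 8.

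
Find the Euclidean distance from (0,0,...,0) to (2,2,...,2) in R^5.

Diagonal = √5 · 2 ≈ 4.47214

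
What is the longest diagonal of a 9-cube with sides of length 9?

Diagonal = √9 · 9 = 27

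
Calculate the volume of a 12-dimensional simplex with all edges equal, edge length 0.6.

Volume = 0.6^12 · √(13/2^12) / 12! ≈ 2.56018e-13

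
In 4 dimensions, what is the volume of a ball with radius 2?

The n-ball volume is π^(n/2)·r^n/Γ(n/2+1). With n=4, r=2: V = 8·π^2 ≈ 78.9568.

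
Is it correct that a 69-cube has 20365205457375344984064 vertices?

False. The 69-cube has 2^69 = 590295810358705651712 vertices.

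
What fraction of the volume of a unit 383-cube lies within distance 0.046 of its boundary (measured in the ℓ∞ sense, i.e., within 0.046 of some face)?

The inner cube has side 1-2·0.046 = 0.908 and volume (0.908)^383 ≈ 8.849e-17, so the shell holds 1 - 8.849e-17 of the volume.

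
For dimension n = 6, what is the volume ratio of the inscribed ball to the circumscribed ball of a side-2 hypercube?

The radii are 2/2 and 2√6/2, so the volume ratio is (1/√6)^6 = 6^{-6/2} ≈ 0.00462963.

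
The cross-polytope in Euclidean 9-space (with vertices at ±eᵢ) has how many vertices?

An n-cross-polytope has 2n vertices; here n = 9, giving 18.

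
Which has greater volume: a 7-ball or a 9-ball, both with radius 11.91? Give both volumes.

V_7(11.91) ≈ 1.60606e+08. V_9(11.91) ≈ 1.59046e+10. The 9-ball is larger.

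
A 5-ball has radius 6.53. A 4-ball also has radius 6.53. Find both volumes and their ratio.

V_5(6.53) ≈ 62497.7. V_4(6.53) ≈ 8972.69. Ratio V_5/V_4 ≈ 6.965.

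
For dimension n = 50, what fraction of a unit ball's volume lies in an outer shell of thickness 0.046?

1 - (1-0.046)^50 ≈ 0.905067 ≈ 90.51%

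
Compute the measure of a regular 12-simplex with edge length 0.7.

For a regular n-simplex with edge a, V = (a^n / n!)·√((n+1)/2^n). With a=0.7, n=12: V ≈ 1.62791e-12.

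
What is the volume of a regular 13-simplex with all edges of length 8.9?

V_13 = √(14) · 8.9^13 / (13! · 2^(13/2)) ≈ 14.5935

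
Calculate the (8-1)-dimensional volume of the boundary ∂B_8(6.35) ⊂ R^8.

The surface area of an n-ball is 2π^(n/2) r^(n-1) / Γ(n/2). For n=8, r=6.35: 1.35174e+07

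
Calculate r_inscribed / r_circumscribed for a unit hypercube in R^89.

r_in / r_out = (1/2) / (1√89/2) = 1/√89 ≈ 0.106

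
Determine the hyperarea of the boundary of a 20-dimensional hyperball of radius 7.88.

S_20(7.88) = 2·π^(20/2)·(7.88)^19 / Γ(20/2) ≈ 5.58167e+16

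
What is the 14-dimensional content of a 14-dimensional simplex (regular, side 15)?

For a regular n-simplex with edge a, V = (a^n / n!)·√((n+1)/2^n). With a=15, n=14: V ≈ 10132.2.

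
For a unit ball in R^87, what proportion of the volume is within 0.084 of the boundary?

1 - (1-0.084)^87 ≈ 0.999516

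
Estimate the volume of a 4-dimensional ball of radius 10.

V = 5000·π^2 ≈ 49348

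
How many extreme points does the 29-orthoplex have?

The vertices are ±e_1, ..., ±e_29, so there are 2·29 = 58.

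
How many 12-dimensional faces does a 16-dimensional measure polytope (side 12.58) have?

Number of 12-faces = C(16,12) · 2^(16-12) = 1820 · 16 = 29120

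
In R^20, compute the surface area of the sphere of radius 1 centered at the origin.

S = n·V_n(r)/r = 20·V_20(1)/1 (volume-to-surface relation), giving π^10/181440 ≈ 0.516138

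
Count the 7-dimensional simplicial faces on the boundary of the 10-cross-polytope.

Each 7-face is the convex hull of 8 vertices, one chosen as ±e_i from each of 8 distinct axes: 2^8·C(10,8) = 11520.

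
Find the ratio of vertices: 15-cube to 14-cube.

The 15-cube has 2^15 = 32768 vertices. The 14-cube has 2^14 = 16384 vertices. Ratio: 32768/16384 = 2.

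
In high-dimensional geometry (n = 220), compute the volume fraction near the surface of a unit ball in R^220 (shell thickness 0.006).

1 - (1-0.006)^220 ≈ 0.733925 ≈ 73.39%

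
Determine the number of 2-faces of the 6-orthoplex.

An n-cross-polytope has 2^(k+1)·C(n,k+1) k-faces. Here 2^3·C(6,3) = 8·20 = 160.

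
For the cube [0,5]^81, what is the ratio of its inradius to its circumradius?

r_in = 5/2 (half the side); r_out = 5√81/2 (half the diagonal). Ratio = 1/√81 ≈ 0.111111.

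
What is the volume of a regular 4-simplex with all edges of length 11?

V = (11^4 / 4!) · √((4+1) / 2^4) ≈ 341.024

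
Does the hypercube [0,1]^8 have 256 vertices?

True. The 8-cube has 2^8 = 256 vertices.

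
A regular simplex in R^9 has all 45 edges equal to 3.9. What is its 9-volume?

For a regular n-simplex with edge a, V = (a^n / n!)·√((n+1)/2^n). With a=3.9, n=9: V ≈ 0.0803866.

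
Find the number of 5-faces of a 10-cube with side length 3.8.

Number of 5-faces = C(10,5) · 2^(10-5) = 252 · 32 = 8064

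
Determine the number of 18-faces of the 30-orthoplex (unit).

f_18(30-orthoplex) = 2^19 · (30 choose 19) = 28640437862400.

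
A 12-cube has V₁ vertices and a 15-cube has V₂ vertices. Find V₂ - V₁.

V₁ = 2^12 = 4096. V₂ = 2^15 = 32768. V₂ - V₁ = 28672.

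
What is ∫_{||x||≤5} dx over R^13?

Volume = π^{13/2}·(5)^13/Γ(15/2) = 31250000000·π^6/27027 ≈ 1.11161e+09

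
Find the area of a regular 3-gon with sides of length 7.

Area = (√3/4) · 7² = 21.2176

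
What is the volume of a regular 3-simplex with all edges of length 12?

Volume = (√2/12) · 12³ = 203.647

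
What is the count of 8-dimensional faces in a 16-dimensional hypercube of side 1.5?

Number of 8-faces = C(16,8) · 2^(16-8) = 12870 · 256 = 3294720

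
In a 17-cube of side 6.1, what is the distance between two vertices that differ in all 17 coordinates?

d = √(6.1² + 6.1² + ... + 6.1²) [17 terms] = √(17·6.1²) = 6.1√17 ≈ 25.1509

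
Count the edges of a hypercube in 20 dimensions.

The 20-cube has n·2^(n-1) = 20·2^19 = 20·524288 = 10485760 edges.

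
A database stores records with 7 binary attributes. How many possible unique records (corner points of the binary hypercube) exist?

Each vertex is a binary string of length 7, so there are 2^7 = 128.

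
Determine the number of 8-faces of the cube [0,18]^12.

Choose 8 of 12 axes to span the face (C(12,8) = 495 ways), then fix each of the remaining 4 coordinates at one of its two extreme values (2^4 = 16 ways): 495·16 = 7920.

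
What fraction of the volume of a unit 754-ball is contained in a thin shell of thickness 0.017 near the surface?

1 - (1-0.017)^754 ≈ 0.9999975714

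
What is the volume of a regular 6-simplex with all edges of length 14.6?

Volume = 14.6^6 · √(7/2^6) / 6! ≈ 4448.81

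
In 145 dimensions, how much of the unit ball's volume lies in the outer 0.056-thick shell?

V(inner)/V(outer) = ((1-0.056)/1)^145 ≈ 0.0002349, so the shell fraction is 0.999765.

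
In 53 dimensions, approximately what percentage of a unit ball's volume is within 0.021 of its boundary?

1 - (1-0.021)^53 ≈ 0.6753 ≈ 67.53%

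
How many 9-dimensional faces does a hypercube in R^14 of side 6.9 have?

Choose 9 of 14 axes to span the face (C(14,9) = 2002 ways), then fix each of the remaining 5 coordinates at one of its two extreme values (2^5 = 32 ways): 2002·32 = 64064.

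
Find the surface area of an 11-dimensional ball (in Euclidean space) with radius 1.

S_11(1) = 2·π^(11/2)·(1)^10 / Γ(11/2) = 64·π^5/945 ≈ 20.7251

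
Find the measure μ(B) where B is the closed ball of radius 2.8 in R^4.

V_4(2.8) = π^(4/2) · (2.8)^4 / Γ(4/2 + 1) ≈ 303.321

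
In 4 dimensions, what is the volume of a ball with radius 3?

V = 81·π^2/2 ≈ 399.719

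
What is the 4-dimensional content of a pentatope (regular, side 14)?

V = (14^4 / 4!) · √((4+1) / 2^4) ≈ 894.8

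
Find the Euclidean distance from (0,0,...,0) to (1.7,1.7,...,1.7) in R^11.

The space diagonal of an n-cube of side s is s√n. Here 1.7·√11 ≈ 5.63826.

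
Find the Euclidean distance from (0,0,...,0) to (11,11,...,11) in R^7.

Diagonal = √7 · 11 ≈ 29.1033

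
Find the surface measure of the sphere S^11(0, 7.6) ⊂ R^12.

S = n·V_n(r)/r = 12·V_12(7.6)/7.6 (volume-to-surface relation), giving 7.82884e+10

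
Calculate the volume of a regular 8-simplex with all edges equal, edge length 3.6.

V = (3.6^8 / 8!) · √((8+1) / 2^8) ≈ 0.13119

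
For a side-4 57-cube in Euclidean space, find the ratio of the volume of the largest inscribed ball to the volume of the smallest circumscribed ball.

The radii are 4/2 and 4√57/2, so the volume ratio is (1/√57)^57 = 57^{-57/2} ≈ 9.06915e-51.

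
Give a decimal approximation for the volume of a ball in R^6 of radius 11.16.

The n-ball volume is π^(n/2)·r^n/Γ(n/2+1). With n=6, r=11.16: V ≈ 9.98352e+06.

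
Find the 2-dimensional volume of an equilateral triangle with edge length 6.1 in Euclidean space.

Area = (√3/4) · 6.1² = 16.1124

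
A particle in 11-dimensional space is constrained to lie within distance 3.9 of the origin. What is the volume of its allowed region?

Volume = π^{11/2}·(3.9)^11/Γ(13/2) ≈ 5.98157e+06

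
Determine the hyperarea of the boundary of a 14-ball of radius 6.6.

The surface area of an n-ball is 2π^(n/2) r^(n-1) / Γ(n/2). For n=14, r=6.6: 3.78284e+11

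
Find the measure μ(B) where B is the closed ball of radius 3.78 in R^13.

The n-ball volume is π^(n/2)·r^n/Γ(n/2+1). With n=13, r=3.78: V ≈ 2.9291e+07.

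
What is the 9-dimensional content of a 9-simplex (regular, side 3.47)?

Volume = 3.47^9 · √(10/2^9) / 9! ≈ 0.028091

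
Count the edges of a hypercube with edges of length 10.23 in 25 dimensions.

Number of 1-faces = C(25,1)·2^(25-1) = 25·16777216 = 419430400.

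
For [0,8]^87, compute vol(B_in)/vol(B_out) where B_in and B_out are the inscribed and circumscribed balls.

V_in/V_out = n^(-n/2) = 87^(-87/2) ≈ 4.27477e-85.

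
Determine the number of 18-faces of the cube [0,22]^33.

f_18(33-cube) = (33 choose 18) · 2^15 = 33985603829760.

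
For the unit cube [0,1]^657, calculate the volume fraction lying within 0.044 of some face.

Shell fraction = 1 - (1-0.088)^657 ≈ 1 - 5.207e-27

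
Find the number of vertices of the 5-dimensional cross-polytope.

An n-cross-polytope has 2n vertices; here n = 5, giving 10.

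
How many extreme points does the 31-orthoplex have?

The vertices are ±e_1, ..., ±e_31, so there are 2·31 = 62.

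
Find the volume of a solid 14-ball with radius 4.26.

The n-ball volume is π^(n/2)·r^n/Γ(n/2+1). With n=14, r=4.26: V ≈ 3.88466e+08.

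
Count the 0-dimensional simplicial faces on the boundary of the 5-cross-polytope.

An n-cross-polytope has 2^(k+1)·C(n,k+1) k-faces. Here 2^1·C(5,1) = 2·5 = 10.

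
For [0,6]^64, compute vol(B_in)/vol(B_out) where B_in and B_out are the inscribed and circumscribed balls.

Volume scales as r^n, and r_in/r_out = 1/√64, giving (1/√64)^64 ≈ 1.59309e-58.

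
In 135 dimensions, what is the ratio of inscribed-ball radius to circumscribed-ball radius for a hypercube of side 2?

For an n-cube of any side s, the inradius is s/2 and the circumradius is s√n/2, so the ratio is 1/√135 ≈ 0.0860663.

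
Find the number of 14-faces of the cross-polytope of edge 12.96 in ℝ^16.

An n-cross-polytope has 2^(k+1)·C(n,k+1) k-faces. Here 2^15·C(16,15) = 32768·16 = 524288.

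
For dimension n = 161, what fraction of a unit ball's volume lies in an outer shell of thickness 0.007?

1 - (1-0.007)^161 ≈ 0.677278 ≈ 67.73%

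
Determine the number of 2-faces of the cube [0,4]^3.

Choose 2 of 3 axes to span the face (C(3,2) = 3 ways), then fix each of the remaining 1 coordinate at one of its two extreme values (2^1 = 2 ways): 3·2 = 6.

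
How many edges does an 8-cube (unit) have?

Number of 1-faces = C(8,1)·2^(8-1) = 8·128 = 1024.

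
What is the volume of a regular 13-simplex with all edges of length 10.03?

V_13 = √(14) · 10.03^13 / (13! · 2^(13/2)) ≈ 69.0241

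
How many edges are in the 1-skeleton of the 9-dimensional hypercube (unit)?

Number of 1-faces = C(9,1)·2^(9-1) = 9·256 = 2304.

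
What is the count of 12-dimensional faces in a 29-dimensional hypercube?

Number of 12-faces = C(29,12) · 2^(29-12) = 51895935 · 131072 = 6802103992320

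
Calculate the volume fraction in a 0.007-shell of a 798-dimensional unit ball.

Shell fraction = 1 - (1-0.007)^798 ≈ 0.996323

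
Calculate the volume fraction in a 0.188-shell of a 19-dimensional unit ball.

1 - (1-0.188)^19 ≈ 0.980877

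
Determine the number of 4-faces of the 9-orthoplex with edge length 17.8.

An n-cross-polytope has 2^(k+1)·C(n,k+1) k-faces. Here 2^5·C(9,5) = 32·126 = 4032.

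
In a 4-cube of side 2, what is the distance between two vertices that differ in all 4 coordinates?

||(2,2,...,2)|| = √(4)·2 = 4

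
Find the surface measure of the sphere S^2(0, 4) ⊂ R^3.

S_3(4) = 2·π^(3/2)·(4)^2 / Γ(3/2) = 4πr² = 4π·(4)² ≈ 201.062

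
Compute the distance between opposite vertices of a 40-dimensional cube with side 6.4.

d = √(6.4² + 6.4² + ... + 6.4²) [40 terms] = √(40·6.4²) = 6.4√40 ≈ 40.4772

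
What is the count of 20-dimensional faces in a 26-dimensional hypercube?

f_20(26-cube) = (26 choose 20) · 2^6 = 14734720.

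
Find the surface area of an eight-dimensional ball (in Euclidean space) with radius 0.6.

The surface area of an n-ball is 2π^(n/2) r^(n-1) / Γ(n/2). For n=8, r=0.6: 0.908944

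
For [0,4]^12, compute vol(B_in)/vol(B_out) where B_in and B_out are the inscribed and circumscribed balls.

The radii are 4/2 and 4√12/2, so the volume ratio is (1/√12)^12 = 12^{-12/2} ≈ 3.34898e-07.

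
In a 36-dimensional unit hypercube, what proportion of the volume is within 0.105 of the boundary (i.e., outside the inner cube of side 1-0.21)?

The inner cube has side 1-2·0.105 = 0.79 and volume (0.79)^36 ≈ 0.0002063, so the shell holds 0.999794 of the volume.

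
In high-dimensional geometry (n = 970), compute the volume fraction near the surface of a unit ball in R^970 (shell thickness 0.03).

1 - (1-0.03)^970 ≈ 1 - 1.474e-13 ≈ (100 - 1.47e-11)%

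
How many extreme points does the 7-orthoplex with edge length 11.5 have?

Number of vertices = 2n = 14.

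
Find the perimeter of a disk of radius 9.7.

S_2(9.7) = 2·π^(2/2)·(9.7)^1 / Γ(2/2) = 2πr = 2π·9.7 ≈ 60.9469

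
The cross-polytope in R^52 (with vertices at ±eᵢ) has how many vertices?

Number of vertices = 2n = 104.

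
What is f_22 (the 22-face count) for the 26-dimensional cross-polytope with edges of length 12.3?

Number of 22-faces = 2^(22+1) · C(26,22+1) = 8388608 · 2600 = 21810380800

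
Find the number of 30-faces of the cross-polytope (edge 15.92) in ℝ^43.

Each 30-face is the convex hull of 31 vertices, one chosen as ±e_i from each of 31 distinct axes: 2^31·C(43,31) = 32939560753873027072.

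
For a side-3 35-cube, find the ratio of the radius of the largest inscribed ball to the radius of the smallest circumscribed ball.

r_in = 3/2 (half the side); r_out = 3√35/2 (half the diagonal). Ratio = 1/√35 ≈ 0.169031.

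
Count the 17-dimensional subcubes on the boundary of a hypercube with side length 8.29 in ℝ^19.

Number of 17-faces = C(19,17) · 2^(19-17) = 171 · 4 = 684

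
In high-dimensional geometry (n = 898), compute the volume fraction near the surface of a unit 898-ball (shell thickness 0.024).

1 - (1-0.024)^898 ≈ 1 - 3.357e-10 ≈ (100 - 3.36e-08)%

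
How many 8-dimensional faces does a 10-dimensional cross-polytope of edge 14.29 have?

An n-cross-polytope has 2^(k+1)·C(n,k+1) k-faces. Here 2^9·C(10,9) = 512·10 = 5120.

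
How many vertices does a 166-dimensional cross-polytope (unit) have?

The vertices are ±e_1, ..., ±e_166, so there are 2·166 = 332.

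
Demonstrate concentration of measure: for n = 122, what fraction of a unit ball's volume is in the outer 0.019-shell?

1 - (1-0.019)^122 ≈ 0.903702 ≈ 90.37%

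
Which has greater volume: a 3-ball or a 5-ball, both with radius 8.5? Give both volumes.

V_3(8.5) ≈ 2572.44. V_5(8.5) ≈ 233557. The 5-ball is larger.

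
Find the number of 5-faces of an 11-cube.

An n-cube has C(n,k)·2^(n-k) k-faces. Here C(11,5)·2^6 = 462·64 = 29568.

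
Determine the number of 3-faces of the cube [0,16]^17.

Number of 3-faces = C(17,3) · 2^(17-3) = 680 · 16384 = 11141120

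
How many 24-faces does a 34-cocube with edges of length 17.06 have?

An n-cross-polytope has 2^(k+1)·C(n,k+1) k-faces. Here 2^25·C(34,25) = 33554432·52451256 = 1759972102766592.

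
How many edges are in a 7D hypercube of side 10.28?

Number of 1-faces = C(7,1) · 2^(7-1) = 7 · 64 = 448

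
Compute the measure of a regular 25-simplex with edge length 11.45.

For a regular n-simplex with edge a, V = (a^n / n!)·√((n+1)/2^n). With a=11.45, n=25: V ≈ 0.0167534.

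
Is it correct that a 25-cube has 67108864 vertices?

False. The 25-cube has 2^25 = 33554432 vertices.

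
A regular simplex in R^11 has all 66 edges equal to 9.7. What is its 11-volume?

V = (9.7^11 / 11!) · √((11+1) / 2^11) ≈ 137.17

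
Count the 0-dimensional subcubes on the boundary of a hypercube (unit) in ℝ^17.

Choose 0 of 17 axes to span the face (C(17,0) = 1 way), then fix each of the remaining 17 coordinates at one of its two extreme values (2^17 = 131072 ways): 1·131072 = 131072.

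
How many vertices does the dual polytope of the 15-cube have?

The 15-dimensional cross-polytope has 2n = 2·15 = 30 vertices.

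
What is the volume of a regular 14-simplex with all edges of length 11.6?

V = (11.6^14 / 14!) · √((14+1) / 2^14) ≈ 277.229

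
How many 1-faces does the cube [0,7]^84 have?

The 84-cube has n·2^(n-1) = 84·2^83 = 84·9671406556917033397649408 = 812398150781030805402550272 edges.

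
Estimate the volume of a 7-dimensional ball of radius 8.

The n-ball volume is π^(n/2)·r^n/Γ(n/2+1). With n=7, r=8: V = 33554432·π^3/105 ≈ 9.90855e+06.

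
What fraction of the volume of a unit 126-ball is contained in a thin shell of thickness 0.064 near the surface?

V(inner)/V(outer) = ((1-0.064)/1)^126 ≈ 0.0002403, so the shell fraction is 0.99976.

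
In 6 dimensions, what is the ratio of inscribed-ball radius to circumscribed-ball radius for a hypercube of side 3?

r_in = 3/2 (half the side); r_out = 3√6/2 (half the diagonal). Ratio = 1/√6 ≈ 0.408248.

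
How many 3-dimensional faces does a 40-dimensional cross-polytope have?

f_3(40-orthoplex) = 2^4 · (40 choose 4) = 1462240.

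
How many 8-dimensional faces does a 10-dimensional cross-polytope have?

Each 8-face is the convex hull of 9 vertices, one chosen as ±e_i from each of 9 distinct axes: 2^9·C(10,9) = 5120.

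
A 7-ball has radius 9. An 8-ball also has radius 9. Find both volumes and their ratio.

V_7(9) ≈ 2.25984e+07. V_8(9) ≈ 1.74714e+08. Ratio V_7/V_8 ≈ 0.1293.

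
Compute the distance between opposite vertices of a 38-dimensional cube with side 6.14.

||(6.14,6.14,...,6.14)|| = √(38)·6.14 ≈ 37.8495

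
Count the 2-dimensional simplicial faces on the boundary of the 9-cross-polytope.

Number of 2-faces = 2^(2+1) · C(9,2+1) = 8 · 84 = 672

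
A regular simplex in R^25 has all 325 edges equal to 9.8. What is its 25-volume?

V = (9.8^25 / 25!) · √((25+1) / 2^25) ≈ 0.000342466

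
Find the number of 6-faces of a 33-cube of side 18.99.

f_6(33-cube) = (33 choose 6) · 2^27 = 148655260565504.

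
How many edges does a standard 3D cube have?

Each of the 2^3 = 8 vertices has degree 3; total edges = 3·2^3/2 = 12.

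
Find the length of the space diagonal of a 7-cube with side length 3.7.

Diagonal = √7 · 3.7 ≈ 9.78928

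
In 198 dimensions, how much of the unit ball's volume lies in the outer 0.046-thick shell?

Shell fraction = 1 - (1-0.046)^198 ≈ 0.999911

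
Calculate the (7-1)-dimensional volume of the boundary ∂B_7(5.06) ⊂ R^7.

S = n·V_n(r)/r = 7·V_7(5.06)/5.06 (volume-to-surface relation), giving 555113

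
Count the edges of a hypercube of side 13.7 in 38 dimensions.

Number of 1-faces = C(38,1)·2^(38-1) = 38·137438953472 = 5222680231936.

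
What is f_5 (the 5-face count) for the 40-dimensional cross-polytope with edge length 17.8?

Each 5-face is the convex hull of 6 vertices, one chosen as ±e_i from each of 6 distinct axes: 2^6·C(40,6) = 245656320.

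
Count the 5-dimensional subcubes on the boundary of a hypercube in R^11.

Choose 5 of 11 axes to span the face (C(11,5) = 462 ways), then fix each of the remaining 6 coordinates at one of its two extreme values (2^6 = 64 ways): 462·64 = 29568.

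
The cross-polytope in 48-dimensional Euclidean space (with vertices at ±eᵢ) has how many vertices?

The 48-dimensional cross-polytope has 2n = 2·48 = 96 vertices.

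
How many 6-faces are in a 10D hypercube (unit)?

f_6(10-cube) = (10 choose 6) · 2^4 = 3360.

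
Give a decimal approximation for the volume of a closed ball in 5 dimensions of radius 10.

V_5(10) = π^(5/2) · (10)^5 / Γ(5/2 + 1) = 160000·π^2/3 ≈ 526379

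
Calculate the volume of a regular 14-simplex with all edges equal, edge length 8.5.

Volume = 8.5^14 · √(15/2^14) / 14! ≈ 3.56691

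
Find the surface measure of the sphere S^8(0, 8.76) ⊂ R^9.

|∂B_9(8.76)| ≈ 1.02942e+09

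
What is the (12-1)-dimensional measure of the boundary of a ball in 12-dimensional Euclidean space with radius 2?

S_12(2) = 2·π^(12/2)·(2)^11 / Γ(12/2) = 512·π^6/15 ≈ 32815.4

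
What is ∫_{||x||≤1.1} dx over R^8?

The n-ball volume is π^(n/2)·r^n/Γ(n/2+1). With n=8, r=1.1: V ≈ 8.70021.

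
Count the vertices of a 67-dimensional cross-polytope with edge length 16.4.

An n-cross-polytope has 2n vertices; here n = 67, giving 134.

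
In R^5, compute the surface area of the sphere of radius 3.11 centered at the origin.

S = n·V_n(r)/r = 5·V_5(3.11)/3.11 (volume-to-surface relation), giving 2462.12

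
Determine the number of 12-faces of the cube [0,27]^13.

Choose 12 of 13 axes to span the face (C(13,12) = 13 ways), then fix each of the remaining 1 coordinate at one of its two extreme values (2^1 = 2 ways): 13·2 = 26.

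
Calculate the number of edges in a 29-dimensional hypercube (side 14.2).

An n-cube has n·2^(n-1) edges. With n = 29: 29·268435456 = 7784628224.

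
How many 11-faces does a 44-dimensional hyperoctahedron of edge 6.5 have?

f_11(44-orthoplex) = 2^12 · (44 choose 12) = 86387435982848.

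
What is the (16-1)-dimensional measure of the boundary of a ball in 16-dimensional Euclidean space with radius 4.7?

The surface area of an n-ball is 2π^(n/2) r^(n-1) / Γ(n/2). For n=16, r=4.7: 4.5422e+10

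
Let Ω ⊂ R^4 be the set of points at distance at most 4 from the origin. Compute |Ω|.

The n-ball volume is π^(n/2)·r^n/Γ(n/2+1). With n=4, r=4: V = 128·π^2 ≈ 1263.31.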